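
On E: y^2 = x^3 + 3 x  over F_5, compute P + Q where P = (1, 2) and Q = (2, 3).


P != Q, so use the chord formula.
s = (y2 - y1) / (x2 - x1) = (1) / (1) mod 5 = 1
x3 = s^2 - x1 - x2 mod 5 = 1^2 - 1 - 2 = 3
y3 = s (x1 - x3) - y1 mod 5 = 1 * (1 - 3) - 2 = 1

P + Q = (3, 1)


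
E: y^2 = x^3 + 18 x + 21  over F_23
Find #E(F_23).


For each x in F_23, count y with y^2 = x^3 + 18 x + 21 mod 23:
  x = 5: RHS = 6, y in [11, 12]  -> 2 point(s)
  x = 6: RHS = 0, y in [0]  -> 1 point(s)
  x = 11: RHS = 9, y in [3, 20]  -> 2 point(s)
  x = 14: RHS = 4, y in [2, 21]  -> 2 point(s)
  x = 15: RHS = 9, y in [3, 20]  -> 2 point(s)
  x = 16: RHS = 12, y in [9, 14]  -> 2 point(s)
  x = 18: RHS = 13, y in [6, 17]  -> 2 point(s)
  x = 19: RHS = 0, y in [0]  -> 1 point(s)
  x = 20: RHS = 9, y in [3, 20]  -> 2 point(s)
  x = 21: RHS = 0, y in [0]  -> 1 point(s)
  x = 22: RHS = 2, y in [5, 18]  -> 2 point(s)
Affine points: 19. Add the point at infinity: total = 20.

#E(F_23) = 20


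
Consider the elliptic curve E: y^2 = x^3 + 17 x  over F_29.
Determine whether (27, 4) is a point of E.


Check whether y^2 = x^3 + 17 x + 0 (mod 29) for (x, y) = (27, 4).
LHS: y^2 = 4^2 mod 29 = 16
RHS: x^3 + 17 x + 0 = 27^3 + 17*27 + 0 mod 29 = 16
LHS = RHS

Yes, on the curve


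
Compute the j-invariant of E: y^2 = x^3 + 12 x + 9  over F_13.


Delta = -16(4 a^3 + 27 b^2) mod 13 = 3
-1728 * (4 a)^3 = -1728 * (4*12)^3 mod 13 = 1
j = 1 * 3^(-1) mod 13 = 9

j = 9 (mod 13)


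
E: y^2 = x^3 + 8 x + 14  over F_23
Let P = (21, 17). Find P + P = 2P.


Doubling: s = (3 x1^2 + a) / (2 y1)
s = (3*21^2 + 8) / (2*17) mod 23 = 6
x3 = s^2 - 2 x1 mod 23 = 6^2 - 2*21 = 17
y3 = s (x1 - x3) - y1 mod 23 = 6 * (21 - 17) - 17 = 7

2P = (17, 7)


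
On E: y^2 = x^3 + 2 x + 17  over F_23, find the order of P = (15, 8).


Compute successive multiples of P until we hit O:
  1P = (15, 8)
  2P = (11, 6)
  3P = (3, 21)
  4P = (14, 12)
  5P = (10, 18)
  6P = (2, 12)
  7P = (8, 4)
  8P = (13, 3)
  ... (continuing to 19P)
  19P = O

ord(P) = 19


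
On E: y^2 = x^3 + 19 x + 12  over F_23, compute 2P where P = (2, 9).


Doubling: s = (3 x1^2 + a) / (2 y1)
s = (3*2^2 + 19) / (2*9) mod 23 = 3
x3 = s^2 - 2 x1 mod 23 = 3^2 - 2*2 = 5
y3 = s (x1 - x3) - y1 mod 23 = 3 * (2 - 5) - 9 = 5

2P = (5, 5)


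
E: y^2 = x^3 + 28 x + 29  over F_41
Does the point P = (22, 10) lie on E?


Check whether y^2 = x^3 + 28 x + 29 (mod 41) for (x, y) = (22, 10).
LHS: y^2 = 10^2 mod 41 = 18
RHS: x^3 + 28 x + 29 = 22^3 + 28*22 + 29 mod 41 = 18
LHS = RHS

Yes, on the curve


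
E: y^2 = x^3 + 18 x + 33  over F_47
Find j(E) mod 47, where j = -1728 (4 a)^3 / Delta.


Delta = -16(4 a^3 + 27 b^2) mod 47 = 1
-1728 * (4 a)^3 = -1728 * (4*18)^3 mod 47 = 43
j = 43 * 1^(-1) mod 47 = 43

j = 43 (mod 47)


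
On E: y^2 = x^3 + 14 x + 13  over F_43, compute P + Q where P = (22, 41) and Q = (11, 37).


P != Q, so use the chord formula.
s = (y2 - y1) / (x2 - x1) = (39) / (32) mod 43 = 16
x3 = s^2 - x1 - x2 mod 43 = 16^2 - 22 - 11 = 8
y3 = s (x1 - x3) - y1 mod 43 = 16 * (22 - 8) - 41 = 11

P + Q = (8, 11)


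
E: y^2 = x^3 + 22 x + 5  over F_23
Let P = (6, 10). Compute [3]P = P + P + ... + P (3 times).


k = 3 = 11_2 (binary, LSB first: 11)
Double-and-add from P = (6, 10):
  bit 0 = 1: acc = O + (6, 10) = (6, 10)
  bit 1 = 1: acc = (6, 10) + (13, 2) = (10, 11)

3P = (10, 11)


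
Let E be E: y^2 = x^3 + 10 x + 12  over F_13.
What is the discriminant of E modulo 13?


4 a^3 + 27 b^2 = 4*10^3 + 27*12^2 = 4000 + 3888 = 7888
Delta = -16 * (7888) = -126208
Delta mod 13 = 9

Delta = 9 (mod 13)


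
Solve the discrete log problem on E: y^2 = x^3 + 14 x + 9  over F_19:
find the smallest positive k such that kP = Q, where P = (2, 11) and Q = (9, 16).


Enumerate multiples of P until we hit Q = (9, 16):
  1P = (2, 11)
  2P = (12, 10)
  3P = (9, 3)
  4P = (0, 3)
  5P = (14, 17)
  6P = (8, 5)
  7P = (10, 16)
  8P = (16, 4)
  9P = (6, 10)
  10P = (17, 7)
  11P = (1, 9)
  12P = (1, 10)
  13P = (17, 12)
  14P = (6, 9)
  15P = (16, 15)
  16P = (10, 3)
  17P = (8, 14)
  18P = (14, 2)
  19P = (0, 16)
  20P = (9, 16)
Match found at i = 20.

k = 20


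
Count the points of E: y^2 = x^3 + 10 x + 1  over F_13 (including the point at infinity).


For each x in F_13, count y with y^2 = x^3 + 10 x + 1 mod 13:
  x = 0: RHS = 1, y in [1, 12]  -> 2 point(s)
  x = 1: RHS = 12, y in [5, 8]  -> 2 point(s)
  x = 2: RHS = 3, y in [4, 9]  -> 2 point(s)
  x = 4: RHS = 1, y in [1, 12]  -> 2 point(s)
  x = 6: RHS = 4, y in [2, 11]  -> 2 point(s)
  x = 9: RHS = 1, y in [1, 12]  -> 2 point(s)
  x = 10: RHS = 9, y in [3, 10]  -> 2 point(s)
  x = 11: RHS = 12, y in [5, 8]  -> 2 point(s)
  x = 12: RHS = 3, y in [4, 9]  -> 2 point(s)
Affine points: 18. Add the point at infinity: total = 19.

#E(F_13) = 19


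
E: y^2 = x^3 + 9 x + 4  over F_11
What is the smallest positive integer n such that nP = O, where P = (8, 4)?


Compute successive multiples of P until we hit O:
  1P = (8, 4)
  2P = (7, 6)
  3P = (0, 2)
  4P = (1, 6)
  5P = (5, 3)
  6P = (3, 5)
  7P = (4, 4)
  8P = (10, 7)
  ... (continuing to 18P)
  18P = O

ord(P) = 18


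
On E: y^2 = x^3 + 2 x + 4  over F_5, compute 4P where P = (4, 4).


k = 4 = 100_2 (binary, LSB first: 001)
Double-and-add from P = (4, 4):
  bit 0 = 0: acc unchanged = O
  bit 1 = 0: acc unchanged = O
  bit 2 = 1: acc = O + (0, 3) = (0, 3)

4P = (0, 3)


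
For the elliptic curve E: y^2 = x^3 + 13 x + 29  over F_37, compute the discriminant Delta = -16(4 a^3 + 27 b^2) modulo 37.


4 a^3 + 27 b^2 = 4*13^3 + 27*29^2 = 8788 + 22707 = 31495
Delta = -16 * (31495) = -503920
Delta mod 37 = 20

Delta = 20 (mod 37)


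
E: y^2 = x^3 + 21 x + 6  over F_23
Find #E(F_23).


For each x in F_23, count y with y^2 = x^3 + 21 x + 6 mod 23:
  x = 0: RHS = 6, y in [11, 12]  -> 2 point(s)
  x = 3: RHS = 4, y in [2, 21]  -> 2 point(s)
  x = 4: RHS = 16, y in [4, 19]  -> 2 point(s)
  x = 5: RHS = 6, y in [11, 12]  -> 2 point(s)
  x = 6: RHS = 3, y in [7, 16]  -> 2 point(s)
  x = 7: RHS = 13, y in [6, 17]  -> 2 point(s)
  x = 9: RHS = 4, y in [2, 21]  -> 2 point(s)
  x = 11: RHS = 4, y in [2, 21]  -> 2 point(s)
  x = 12: RHS = 8, y in [10, 13]  -> 2 point(s)
  x = 14: RHS = 8, y in [10, 13]  -> 2 point(s)
  x = 15: RHS = 16, y in [4, 19]  -> 2 point(s)
  x = 17: RHS = 9, y in [3, 20]  -> 2 point(s)
  x = 18: RHS = 6, y in [11, 12]  -> 2 point(s)
  x = 20: RHS = 8, y in [10, 13]  -> 2 point(s)
  x = 21: RHS = 2, y in [5, 18]  -> 2 point(s)
Affine points: 30. Add the point at infinity: total = 31.

#E(F_23) = 31


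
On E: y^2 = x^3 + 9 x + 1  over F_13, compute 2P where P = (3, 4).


Doubling: s = (3 x1^2 + a) / (2 y1)
s = (3*3^2 + 9) / (2*4) mod 13 = 11
x3 = s^2 - 2 x1 mod 13 = 11^2 - 2*3 = 11
y3 = s (x1 - x3) - y1 mod 13 = 11 * (3 - 11) - 4 = 12

2P = (11, 12)


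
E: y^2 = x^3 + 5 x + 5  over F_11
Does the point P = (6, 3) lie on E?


Check whether y^2 = x^3 + 5 x + 5 (mod 11) for (x, y) = (6, 3).
LHS: y^2 = 3^2 mod 11 = 9
RHS: x^3 + 5 x + 5 = 6^3 + 5*6 + 5 mod 11 = 9
LHS = RHS

Yes, on the curve


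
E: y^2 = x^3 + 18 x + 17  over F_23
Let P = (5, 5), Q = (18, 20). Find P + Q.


P != Q, so use the chord formula.
s = (y2 - y1) / (x2 - x1) = (15) / (13) mod 23 = 10
x3 = s^2 - x1 - x2 mod 23 = 10^2 - 5 - 18 = 8
y3 = s (x1 - x3) - y1 mod 23 = 10 * (5 - 8) - 5 = 11

P + Q = (8, 11)


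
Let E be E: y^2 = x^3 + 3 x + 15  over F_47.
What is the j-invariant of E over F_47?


Delta = -16(4 a^3 + 27 b^2) mod 47 = 7
-1728 * (4 a)^3 = -1728 * (4*3)^3 mod 47 = 20
j = 20 * 7^(-1) mod 47 = 23

j = 23 (mod 47)


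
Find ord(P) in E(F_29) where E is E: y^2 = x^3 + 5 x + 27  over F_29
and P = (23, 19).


Compute successive multiples of P until we hit O:
  1P = (23, 19)
  2P = (25, 1)
  3P = (4, 13)
  4P = (7, 12)
  5P = (24, 15)
  6P = (27, 26)
  7P = (2, 25)
  8P = (10, 27)
  ... (continuing to 27P)
  27P = O

ord(P) = 27


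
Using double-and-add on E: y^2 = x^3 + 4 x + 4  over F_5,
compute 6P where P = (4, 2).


k = 6 = 110_2 (binary, LSB first: 011)
Double-and-add from P = (4, 2):
  bit 0 = 0: acc unchanged = O
  bit 1 = 1: acc = O + (1, 2) = (1, 2)
  bit 2 = 1: acc = (1, 2) + (2, 0) = (1, 3)

6P = (1, 3)


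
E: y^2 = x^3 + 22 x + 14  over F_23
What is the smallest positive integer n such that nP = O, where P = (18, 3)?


Compute successive multiples of P until we hit O:
  1P = (18, 3)
  2P = (19, 0)
  3P = (18, 20)
  4P = O

ord(P) = 4


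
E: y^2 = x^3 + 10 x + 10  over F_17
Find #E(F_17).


For each x in F_17, count y with y^2 = x^3 + 10 x + 10 mod 17:
  x = 1: RHS = 4, y in [2, 15]  -> 2 point(s)
  x = 2: RHS = 4, y in [2, 15]  -> 2 point(s)
  x = 3: RHS = 16, y in [4, 13]  -> 2 point(s)
  x = 5: RHS = 15, y in [7, 10]  -> 2 point(s)
  x = 7: RHS = 15, y in [7, 10]  -> 2 point(s)
  x = 9: RHS = 13, y in [8, 9]  -> 2 point(s)
  x = 13: RHS = 8, y in [5, 12]  -> 2 point(s)
  x = 14: RHS = 4, y in [2, 15]  -> 2 point(s)
  x = 15: RHS = 16, y in [4, 13]  -> 2 point(s)
  x = 16: RHS = 16, y in [4, 13]  -> 2 point(s)
Affine points: 20. Add the point at infinity: total = 21.

#E(F_17) = 21


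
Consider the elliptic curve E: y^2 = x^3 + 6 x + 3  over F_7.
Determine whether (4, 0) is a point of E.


Check whether y^2 = x^3 + 6 x + 3 (mod 7) for (x, y) = (4, 0).
LHS: y^2 = 0^2 mod 7 = 0
RHS: x^3 + 6 x + 3 = 4^3 + 6*4 + 3 mod 7 = 0
LHS = RHS

Yes, on the curve


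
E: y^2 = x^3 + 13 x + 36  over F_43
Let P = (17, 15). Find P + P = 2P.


Doubling: s = (3 x1^2 + a) / (2 y1)
s = (3*17^2 + 13) / (2*15) mod 43 = 15
x3 = s^2 - 2 x1 mod 43 = 15^2 - 2*17 = 19
y3 = s (x1 - x3) - y1 mod 43 = 15 * (17 - 19) - 15 = 41

2P = (19, 41)


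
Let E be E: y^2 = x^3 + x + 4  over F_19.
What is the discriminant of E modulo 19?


4 a^3 + 27 b^2 = 4*1^3 + 27*4^2 = 4 + 432 = 436
Delta = -16 * (436) = -6976
Delta mod 19 = 16

Delta = 16 (mod 19)


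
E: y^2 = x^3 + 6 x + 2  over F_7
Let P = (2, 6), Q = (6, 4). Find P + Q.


P != Q, so use the chord formula.
s = (y2 - y1) / (x2 - x1) = (5) / (4) mod 7 = 3
x3 = s^2 - x1 - x2 mod 7 = 3^2 - 2 - 6 = 1
y3 = s (x1 - x3) - y1 mod 7 = 3 * (2 - 1) - 6 = 4

P + Q = (1, 4)


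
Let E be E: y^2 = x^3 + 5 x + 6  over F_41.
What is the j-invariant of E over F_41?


Delta = -16(4 a^3 + 27 b^2) mod 41 = 23
-1728 * (4 a)^3 = -1728 * (4*5)^3 mod 41 = 11
j = 11 * 23^(-1) mod 41 = 29

j = 29 (mod 41)


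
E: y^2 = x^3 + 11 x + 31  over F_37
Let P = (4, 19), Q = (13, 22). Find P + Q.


P != Q, so use the chord formula.
s = (y2 - y1) / (x2 - x1) = (3) / (9) mod 37 = 25
x3 = s^2 - x1 - x2 mod 37 = 25^2 - 4 - 13 = 16
y3 = s (x1 - x3) - y1 mod 37 = 25 * (4 - 16) - 19 = 14

P + Q = (16, 14)


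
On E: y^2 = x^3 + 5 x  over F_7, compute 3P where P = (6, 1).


k = 3 = 11_2 (binary, LSB first: 11)
Double-and-add from P = (6, 1):
  bit 0 = 1: acc = O + (6, 1) = (6, 1)
  bit 1 = 1: acc = (6, 1) + (4, 0) = (6, 6)

3P = (6, 6)


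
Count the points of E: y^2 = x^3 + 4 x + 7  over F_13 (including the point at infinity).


For each x in F_13, count y with y^2 = x^3 + 4 x + 7 mod 13:
  x = 1: RHS = 12, y in [5, 8]  -> 2 point(s)
  x = 2: RHS = 10, y in [6, 7]  -> 2 point(s)
  x = 4: RHS = 9, y in [3, 10]  -> 2 point(s)
  x = 5: RHS = 9, y in [3, 10]  -> 2 point(s)
  x = 6: RHS = 0, y in [0]  -> 1 point(s)
  x = 7: RHS = 1, y in [1, 12]  -> 2 point(s)
  x = 11: RHS = 4, y in [2, 11]  -> 2 point(s)
Affine points: 13. Add the point at infinity: total = 14.

#E(F_13) = 14


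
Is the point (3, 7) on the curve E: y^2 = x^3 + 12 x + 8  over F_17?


Check whether y^2 = x^3 + 12 x + 8 (mod 17) for (x, y) = (3, 7).
LHS: y^2 = 7^2 mod 17 = 15
RHS: x^3 + 12 x + 8 = 3^3 + 12*3 + 8 mod 17 = 3
LHS != RHS

No, not on the curve


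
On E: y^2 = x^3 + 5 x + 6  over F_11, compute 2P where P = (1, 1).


Doubling: s = (3 x1^2 + a) / (2 y1)
s = (3*1^2 + 5) / (2*1) mod 11 = 4
x3 = s^2 - 2 x1 mod 11 = 4^2 - 2*1 = 3
y3 = s (x1 - x3) - y1 mod 11 = 4 * (1 - 3) - 1 = 2

2P = (3, 2)


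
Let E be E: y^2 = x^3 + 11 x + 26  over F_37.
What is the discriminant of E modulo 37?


4 a^3 + 27 b^2 = 4*11^3 + 27*26^2 = 5324 + 18252 = 23576
Delta = -16 * (23576) = -377216
Delta mod 37 = 36

Delta = 36 (mod 37)


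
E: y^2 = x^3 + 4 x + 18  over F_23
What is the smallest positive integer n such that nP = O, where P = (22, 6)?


Compute successive multiples of P until we hit O:
  1P = (22, 6)
  2P = (14, 14)
  3P = (11, 6)
  4P = (13, 17)
  5P = (0, 8)
  6P = (5, 5)
  7P = (12, 0)
  8P = (5, 18)
  ... (continuing to 14P)
  14P = O

ord(P) = 14


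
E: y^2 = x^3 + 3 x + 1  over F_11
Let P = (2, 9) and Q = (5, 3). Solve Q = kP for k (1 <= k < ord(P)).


Enumerate multiples of P until we hit Q = (5, 3):
  1P = (2, 9)
  2P = (8, 8)
  3P = (5, 8)
  4P = (9, 8)
  5P = (9, 3)
  6P = (5, 3)
Match found at i = 6.

k = 6


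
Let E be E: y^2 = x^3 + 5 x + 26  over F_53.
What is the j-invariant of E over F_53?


Delta = -16(4 a^3 + 27 b^2) mod 53 = 1
-1728 * (4 a)^3 = -1728 * (4*5)^3 mod 53 = 43
j = 43 * 1^(-1) mod 53 = 43

j = 43 (mod 53)


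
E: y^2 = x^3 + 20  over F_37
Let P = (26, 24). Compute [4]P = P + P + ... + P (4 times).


k = 4 = 100_2 (binary, LSB first: 001)
Double-and-add from P = (26, 24):
  bit 0 = 0: acc unchanged = O
  bit 1 = 0: acc unchanged = O
  bit 2 = 1: acc = O + (10, 24) = (10, 24)

4P = (10, 24)


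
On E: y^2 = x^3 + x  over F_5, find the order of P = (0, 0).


Compute successive multiples of P until we hit O:
  1P = (0, 0)
  2P = O

ord(P) = 2


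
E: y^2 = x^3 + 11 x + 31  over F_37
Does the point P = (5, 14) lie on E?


Check whether y^2 = x^3 + 11 x + 31 (mod 37) for (x, y) = (5, 14).
LHS: y^2 = 14^2 mod 37 = 11
RHS: x^3 + 11 x + 31 = 5^3 + 11*5 + 31 mod 37 = 26
LHS != RHS

No, not on the curve


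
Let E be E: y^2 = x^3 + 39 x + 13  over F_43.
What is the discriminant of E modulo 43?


4 a^3 + 27 b^2 = 4*39^3 + 27*13^2 = 237276 + 4563 = 241839
Delta = -16 * (241839) = -3869424
Delta mod 43 = 17

Delta = 17 (mod 43)


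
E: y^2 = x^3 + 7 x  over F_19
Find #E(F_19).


For each x in F_19, count y with y^2 = x^3 + 7 x + 0 mod 19:
  x = 0: RHS = 0, y in [0]  -> 1 point(s)
  x = 4: RHS = 16, y in [4, 15]  -> 2 point(s)
  x = 6: RHS = 11, y in [7, 12]  -> 2 point(s)
  x = 8: RHS = 17, y in [6, 13]  -> 2 point(s)
  x = 10: RHS = 6, y in [5, 14]  -> 2 point(s)
  x = 12: RHS = 7, y in [8, 11]  -> 2 point(s)
  x = 14: RHS = 11, y in [7, 12]  -> 2 point(s)
  x = 16: RHS = 9, y in [3, 16]  -> 2 point(s)
  x = 17: RHS = 16, y in [4, 15]  -> 2 point(s)
  x = 18: RHS = 11, y in [7, 12]  -> 2 point(s)
Affine points: 19. Add the point at infinity: total = 20.

#E(F_19) = 20


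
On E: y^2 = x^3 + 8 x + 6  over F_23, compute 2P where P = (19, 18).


Doubling: s = (3 x1^2 + a) / (2 y1)
s = (3*19^2 + 8) / (2*18) mod 23 = 22
x3 = s^2 - 2 x1 mod 23 = 22^2 - 2*19 = 9
y3 = s (x1 - x3) - y1 mod 23 = 22 * (19 - 9) - 18 = 18

2P = (9, 18)


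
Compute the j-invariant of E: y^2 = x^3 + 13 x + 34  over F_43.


Delta = -16(4 a^3 + 27 b^2) mod 43 = 12
-1728 * (4 a)^3 = -1728 * (4*13)^3 mod 43 = 16
j = 16 * 12^(-1) mod 43 = 30

j = 30 (mod 43)


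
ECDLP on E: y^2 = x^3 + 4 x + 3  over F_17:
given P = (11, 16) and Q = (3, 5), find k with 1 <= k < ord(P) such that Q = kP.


Enumerate multiples of P until we hit Q = (3, 5):
  1P = (11, 16)
  2P = (3, 12)
  3P = (16, 7)
  4P = (15, 15)
  5P = (7, 0)
  6P = (15, 2)
  7P = (16, 10)
  8P = (3, 5)
Match found at i = 8.

k = 8


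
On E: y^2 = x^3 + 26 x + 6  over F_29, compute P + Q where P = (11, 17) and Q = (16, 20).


P != Q, so use the chord formula.
s = (y2 - y1) / (x2 - x1) = (3) / (5) mod 29 = 18
x3 = s^2 - x1 - x2 mod 29 = 18^2 - 11 - 16 = 7
y3 = s (x1 - x3) - y1 mod 29 = 18 * (11 - 7) - 17 = 26

P + Q = (7, 26)


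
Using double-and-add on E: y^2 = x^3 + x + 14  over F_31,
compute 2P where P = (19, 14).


k = 2 = 10_2 (binary, LSB first: 01)
Double-and-add from P = (19, 14):
  bit 0 = 0: acc unchanged = O
  bit 1 = 1: acc = O + (0, 13) = (0, 13)

2P = (0, 13)


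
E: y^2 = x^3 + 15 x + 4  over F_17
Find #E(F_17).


For each x in F_17, count y with y^2 = x^3 + 15 x + 4 mod 17:
  x = 0: RHS = 4, y in [2, 15]  -> 2 point(s)
  x = 2: RHS = 8, y in [5, 12]  -> 2 point(s)
  x = 3: RHS = 8, y in [5, 12]  -> 2 point(s)
  x = 4: RHS = 9, y in [3, 14]  -> 2 point(s)
  x = 5: RHS = 0, y in [0]  -> 1 point(s)
  x = 6: RHS = 4, y in [2, 15]  -> 2 point(s)
  x = 9: RHS = 1, y in [1, 16]  -> 2 point(s)
  x = 10: RHS = 15, y in [7, 10]  -> 2 point(s)
  x = 11: RHS = 4, y in [2, 15]  -> 2 point(s)
  x = 12: RHS = 8, y in [5, 12]  -> 2 point(s)
  x = 13: RHS = 16, y in [4, 13]  -> 2 point(s)
  x = 14: RHS = 0, y in [0]  -> 1 point(s)
  x = 15: RHS = 0, y in [0]  -> 1 point(s)
Affine points: 23. Add the point at infinity: total = 24.

#E(F_17) = 24


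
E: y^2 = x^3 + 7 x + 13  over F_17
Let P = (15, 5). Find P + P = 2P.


Doubling: s = (3 x1^2 + a) / (2 y1)
s = (3*15^2 + 7) / (2*5) mod 17 = 7
x3 = s^2 - 2 x1 mod 17 = 7^2 - 2*15 = 2
y3 = s (x1 - x3) - y1 mod 17 = 7 * (15 - 2) - 5 = 1

2P = (2, 1)


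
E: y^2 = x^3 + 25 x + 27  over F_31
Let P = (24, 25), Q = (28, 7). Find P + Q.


P != Q, so use the chord formula.
s = (y2 - y1) / (x2 - x1) = (13) / (4) mod 31 = 11
x3 = s^2 - x1 - x2 mod 31 = 11^2 - 24 - 28 = 7
y3 = s (x1 - x3) - y1 mod 31 = 11 * (24 - 7) - 25 = 7

P + Q = (7, 7)


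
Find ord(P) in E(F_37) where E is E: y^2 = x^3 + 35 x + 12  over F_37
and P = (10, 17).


Compute successive multiples of P until we hit O:
  1P = (10, 17)
  2P = (1, 14)
  3P = (22, 16)
  4P = (14, 8)
  5P = (25, 26)
  6P = (29, 16)
  7P = (2, 4)
  8P = (34, 18)
  ... (continuing to 23P)
  23P = O

ord(P) = 23


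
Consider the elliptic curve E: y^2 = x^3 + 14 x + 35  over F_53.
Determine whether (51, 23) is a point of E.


Check whether y^2 = x^3 + 14 x + 35 (mod 53) for (x, y) = (51, 23).
LHS: y^2 = 23^2 mod 53 = 52
RHS: x^3 + 14 x + 35 = 51^3 + 14*51 + 35 mod 53 = 52
LHS = RHS

Yes, on the curve


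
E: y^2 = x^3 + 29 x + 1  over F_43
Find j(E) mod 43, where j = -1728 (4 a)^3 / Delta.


Delta = -16(4 a^3 + 27 b^2) mod 43 = 2
-1728 * (4 a)^3 = -1728 * (4*29)^3 mod 43 = 32
j = 32 * 2^(-1) mod 43 = 16

j = 16 (mod 43)


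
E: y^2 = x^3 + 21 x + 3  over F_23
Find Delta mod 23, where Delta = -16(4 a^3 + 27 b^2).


4 a^3 + 27 b^2 = 4*21^3 + 27*3^2 = 37044 + 243 = 37287
Delta = -16 * (37287) = -596592
Delta mod 23 = 5

Delta = 5 (mod 23)


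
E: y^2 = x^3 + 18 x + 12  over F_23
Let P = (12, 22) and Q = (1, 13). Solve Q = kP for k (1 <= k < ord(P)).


Enumerate multiples of P until we hit Q = (1, 13):
  1P = (12, 22)
  2P = (1, 10)
  3P = (11, 0)
  4P = (1, 13)
Match found at i = 4.

k = 4


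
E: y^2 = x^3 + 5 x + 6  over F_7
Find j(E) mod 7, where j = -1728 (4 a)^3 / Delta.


Delta = -16(4 a^3 + 27 b^2) mod 7 = 3
-1728 * (4 a)^3 = -1728 * (4*5)^3 mod 7 = 6
j = 6 * 3^(-1) mod 7 = 2

j = 2 (mod 7)


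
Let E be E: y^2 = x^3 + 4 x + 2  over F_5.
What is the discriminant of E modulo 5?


4 a^3 + 27 b^2 = 4*4^3 + 27*2^2 = 256 + 108 = 364
Delta = -16 * (364) = -5824
Delta mod 5 = 1

Delta = 1 (mod 5)


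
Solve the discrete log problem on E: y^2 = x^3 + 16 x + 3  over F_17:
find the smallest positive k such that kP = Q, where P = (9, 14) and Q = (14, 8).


Enumerate multiples of P until we hit Q = (14, 8):
  1P = (9, 14)
  2P = (7, 13)
  3P = (14, 9)
  4P = (12, 6)
  5P = (5, 15)
  6P = (2, 14)
  7P = (6, 3)
  8P = (6, 14)
  9P = (2, 3)
  10P = (5, 2)
  11P = (12, 11)
  12P = (14, 8)
Match found at i = 12.

k = 12


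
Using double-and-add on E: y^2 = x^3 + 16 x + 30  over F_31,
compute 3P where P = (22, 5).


k = 3 = 11_2 (binary, LSB first: 11)
Double-and-add from P = (22, 5):
  bit 0 = 1: acc = O + (22, 5) = (22, 5)
  bit 1 = 1: acc = (22, 5) + (22, 26) = O

3P = O


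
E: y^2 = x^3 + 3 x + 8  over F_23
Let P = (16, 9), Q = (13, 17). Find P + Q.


P != Q, so use the chord formula.
s = (y2 - y1) / (x2 - x1) = (8) / (20) mod 23 = 5
x3 = s^2 - x1 - x2 mod 23 = 5^2 - 16 - 13 = 19
y3 = s (x1 - x3) - y1 mod 23 = 5 * (16 - 19) - 9 = 22

P + Q = (19, 22)


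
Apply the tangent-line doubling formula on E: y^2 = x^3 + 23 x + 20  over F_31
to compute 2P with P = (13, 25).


Doubling: s = (3 x1^2 + a) / (2 y1)
s = (3*13^2 + 23) / (2*25) mod 31 = 23
x3 = s^2 - 2 x1 mod 31 = 23^2 - 2*13 = 7
y3 = s (x1 - x3) - y1 mod 31 = 23 * (13 - 7) - 25 = 20

2P = (7, 20)


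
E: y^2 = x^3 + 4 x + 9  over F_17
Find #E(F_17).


For each x in F_17, count y with y^2 = x^3 + 4 x + 9 mod 17:
  x = 0: RHS = 9, y in [3, 14]  -> 2 point(s)
  x = 2: RHS = 8, y in [5, 12]  -> 2 point(s)
  x = 4: RHS = 4, y in [2, 15]  -> 2 point(s)
  x = 5: RHS = 1, y in [1, 16]  -> 2 point(s)
  x = 8: RHS = 9, y in [3, 14]  -> 2 point(s)
  x = 9: RHS = 9, y in [3, 14]  -> 2 point(s)
  x = 12: RHS = 0, y in [0]  -> 1 point(s)
  x = 14: RHS = 4, y in [2, 15]  -> 2 point(s)
  x = 16: RHS = 4, y in [2, 15]  -> 2 point(s)
Affine points: 17. Add the point at infinity: total = 18.

#E(F_17) = 18


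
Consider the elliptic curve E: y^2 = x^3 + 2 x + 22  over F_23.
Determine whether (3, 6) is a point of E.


Check whether y^2 = x^3 + 2 x + 22 (mod 23) for (x, y) = (3, 6).
LHS: y^2 = 6^2 mod 23 = 13
RHS: x^3 + 2 x + 22 = 3^3 + 2*3 + 22 mod 23 = 9
LHS != RHS

No, not on the curve


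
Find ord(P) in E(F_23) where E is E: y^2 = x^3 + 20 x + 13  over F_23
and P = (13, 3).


Compute successive multiples of P until we hit O:
  1P = (13, 3)
  2P = (15, 13)
  3P = (20, 8)
  4P = (6, 2)
  5P = (12, 7)
  6P = (14, 1)
  7P = (0, 17)
  8P = (0, 6)
  ... (continuing to 15P)
  15P = O

ord(P) = 15


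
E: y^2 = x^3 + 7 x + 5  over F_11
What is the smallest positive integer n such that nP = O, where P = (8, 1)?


Compute successive multiples of P until we hit O:
  1P = (8, 1)
  2P = (9, 4)
  3P = (3, 3)
  4P = (5, 0)
  5P = (3, 8)
  6P = (9, 7)
  7P = (8, 10)
  8P = O

ord(P) = 8


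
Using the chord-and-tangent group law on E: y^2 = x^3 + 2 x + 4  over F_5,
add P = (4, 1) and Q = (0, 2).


P != Q, so use the chord formula.
s = (y2 - y1) / (x2 - x1) = (1) / (1) mod 5 = 1
x3 = s^2 - x1 - x2 mod 5 = 1^2 - 4 - 0 = 2
y3 = s (x1 - x3) - y1 mod 5 = 1 * (4 - 2) - 1 = 1

P + Q = (2, 1)


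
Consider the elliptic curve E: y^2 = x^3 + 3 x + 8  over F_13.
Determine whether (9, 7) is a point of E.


Check whether y^2 = x^3 + 3 x + 8 (mod 13) for (x, y) = (9, 7).
LHS: y^2 = 7^2 mod 13 = 10
RHS: x^3 + 3 x + 8 = 9^3 + 3*9 + 8 mod 13 = 10
LHS = RHS

Yes, on the curve


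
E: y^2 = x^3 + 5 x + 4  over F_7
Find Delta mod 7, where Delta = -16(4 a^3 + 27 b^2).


4 a^3 + 27 b^2 = 4*5^3 + 27*4^2 = 500 + 432 = 932
Delta = -16 * (932) = -14912
Delta mod 7 = 5

Delta = 5 (mod 7)


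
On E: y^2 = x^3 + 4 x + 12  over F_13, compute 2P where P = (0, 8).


Doubling: s = (3 x1^2 + a) / (2 y1)
s = (3*0^2 + 4) / (2*8) mod 13 = 10
x3 = s^2 - 2 x1 mod 13 = 10^2 - 2*0 = 9
y3 = s (x1 - x3) - y1 mod 13 = 10 * (0 - 9) - 8 = 6

2P = (9, 6)


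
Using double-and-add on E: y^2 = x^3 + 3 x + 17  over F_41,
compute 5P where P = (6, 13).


k = 5 = 101_2 (binary, LSB first: 101)
Double-and-add from P = (6, 13):
  bit 0 = 1: acc = O + (6, 13) = (6, 13)
  bit 1 = 0: acc unchanged = (6, 13)
  bit 2 = 1: acc = (6, 13) + (18, 32) = (1, 12)

5P = (1, 12)


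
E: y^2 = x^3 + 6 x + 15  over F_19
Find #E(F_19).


For each x in F_19, count y with y^2 = x^3 + 6 x + 15 mod 19:
  x = 2: RHS = 16, y in [4, 15]  -> 2 point(s)
  x = 6: RHS = 1, y in [1, 18]  -> 2 point(s)
  x = 7: RHS = 1, y in [1, 18]  -> 2 point(s)
  x = 8: RHS = 5, y in [9, 10]  -> 2 point(s)
  x = 9: RHS = 0, y in [0]  -> 1 point(s)
  x = 10: RHS = 11, y in [7, 12]  -> 2 point(s)
  x = 11: RHS = 6, y in [5, 14]  -> 2 point(s)
Affine points: 13. Add the point at infinity: total = 14.

#E(F_19) = 14


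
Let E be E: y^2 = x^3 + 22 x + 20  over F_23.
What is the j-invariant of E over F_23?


Delta = -16(4 a^3 + 27 b^2) mod 23 = 17
-1728 * (4 a)^3 = -1728 * (4*22)^3 mod 23 = 8
j = 8 * 17^(-1) mod 23 = 14

j = 14 (mod 23)


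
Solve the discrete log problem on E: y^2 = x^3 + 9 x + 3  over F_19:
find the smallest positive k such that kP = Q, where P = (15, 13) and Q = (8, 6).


Enumerate multiples of P until we hit Q = (8, 6):
  1P = (15, 13)
  2P = (8, 6)
Match found at i = 2.

k = 2


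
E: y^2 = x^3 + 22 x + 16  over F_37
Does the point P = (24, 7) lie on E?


Check whether y^2 = x^3 + 22 x + 16 (mod 37) for (x, y) = (24, 7).
LHS: y^2 = 7^2 mod 37 = 12
RHS: x^3 + 22 x + 16 = 24^3 + 22*24 + 16 mod 37 = 12
LHS = RHS

Yes, on the curve


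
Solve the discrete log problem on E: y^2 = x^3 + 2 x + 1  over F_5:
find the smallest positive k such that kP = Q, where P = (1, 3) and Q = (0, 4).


Enumerate multiples of P until we hit Q = (0, 4):
  1P = (1, 3)
  2P = (3, 2)
  3P = (0, 4)
Match found at i = 3.

k = 3


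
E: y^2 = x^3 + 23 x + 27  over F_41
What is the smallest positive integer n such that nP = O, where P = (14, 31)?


Compute successive multiples of P until we hit O:
  1P = (14, 31)
  2P = (36, 22)
  3P = (27, 6)
  4P = (2, 9)
  5P = (9, 26)
  6P = (19, 5)
  7P = (17, 1)
  8P = (28, 27)
  ... (continuing to 18P)
  18P = O

ord(P) = 18


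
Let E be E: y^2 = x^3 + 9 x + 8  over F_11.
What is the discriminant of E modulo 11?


4 a^3 + 27 b^2 = 4*9^3 + 27*8^2 = 2916 + 1728 = 4644
Delta = -16 * (4644) = -74304
Delta mod 11 = 1

Delta = 1 (mod 11)


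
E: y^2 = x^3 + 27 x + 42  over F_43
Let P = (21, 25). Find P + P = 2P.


Doubling: s = (3 x1^2 + a) / (2 y1)
s = (3*21^2 + 27) / (2*25) mod 43 = 27
x3 = s^2 - 2 x1 mod 43 = 27^2 - 2*21 = 42
y3 = s (x1 - x3) - y1 mod 43 = 27 * (21 - 42) - 25 = 10

2P = (42, 10)


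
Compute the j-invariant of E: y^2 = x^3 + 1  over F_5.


Delta = -16(4 a^3 + 27 b^2) mod 5 = 3
-1728 * (4 a)^3 = -1728 * (4*0)^3 mod 5 = 0
j = 0 * 3^(-1) mod 5 = 0

j = 0 (mod 5)


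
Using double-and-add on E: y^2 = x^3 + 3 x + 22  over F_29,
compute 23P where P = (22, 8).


k = 23 = 10111_2 (binary, LSB first: 11101)
Double-and-add from P = (22, 8):
  bit 0 = 1: acc = O + (22, 8) = (22, 8)
  bit 1 = 1: acc = (22, 8) + (9, 16) = (20, 22)
  bit 2 = 1: acc = (20, 22) + (7, 3) = (11, 9)
  bit 3 = 0: acc unchanged = (11, 9)
  bit 4 = 1: acc = (11, 9) + (3, 0) = (14, 13)

23P = (14, 13)


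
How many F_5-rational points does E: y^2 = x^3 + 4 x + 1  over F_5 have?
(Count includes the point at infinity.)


For each x in F_5, count y with y^2 = x^3 + 4 x + 1 mod 5:
  x = 0: RHS = 1, y in [1, 4]  -> 2 point(s)
  x = 1: RHS = 1, y in [1, 4]  -> 2 point(s)
  x = 3: RHS = 0, y in [0]  -> 1 point(s)
  x = 4: RHS = 1, y in [1, 4]  -> 2 point(s)
Affine points: 7. Add the point at infinity: total = 8.

#E(F_5) = 8


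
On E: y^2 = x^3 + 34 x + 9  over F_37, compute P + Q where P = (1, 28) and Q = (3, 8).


P != Q, so use the chord formula.
s = (y2 - y1) / (x2 - x1) = (17) / (2) mod 37 = 27
x3 = s^2 - x1 - x2 mod 37 = 27^2 - 1 - 3 = 22
y3 = s (x1 - x3) - y1 mod 37 = 27 * (1 - 22) - 28 = 34

P + Q = (22, 34)


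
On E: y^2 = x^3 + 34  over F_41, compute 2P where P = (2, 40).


Doubling: s = (3 x1^2 + a) / (2 y1)
s = (3*2^2 + 0) / (2*40) mod 41 = 35
x3 = s^2 - 2 x1 mod 41 = 35^2 - 2*2 = 32
y3 = s (x1 - x3) - y1 mod 41 = 35 * (2 - 32) - 40 = 17

2P = (32, 17)


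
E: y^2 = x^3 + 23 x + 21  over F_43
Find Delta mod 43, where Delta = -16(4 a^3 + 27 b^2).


4 a^3 + 27 b^2 = 4*23^3 + 27*21^2 = 48668 + 11907 = 60575
Delta = -16 * (60575) = -969200
Delta mod 43 = 20

Delta = 20 (mod 43)


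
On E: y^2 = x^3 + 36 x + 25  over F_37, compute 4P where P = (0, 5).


k = 4 = 100_2 (binary, LSB first: 001)
Double-and-add from P = (0, 5):
  bit 0 = 0: acc unchanged = O
  bit 1 = 0: acc unchanged = O
  bit 2 = 1: acc = O + (5, 16) = (5, 16)

4P = (5, 16)


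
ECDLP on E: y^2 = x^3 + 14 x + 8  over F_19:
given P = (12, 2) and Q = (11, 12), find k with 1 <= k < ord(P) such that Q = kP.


Enumerate multiples of P until we hit Q = (11, 12):
  1P = (12, 2)
  2P = (6, 2)
  3P = (1, 17)
  4P = (11, 7)
  5P = (2, 5)
  6P = (3, 1)
  7P = (8, 9)
  8P = (8, 10)
  9P = (3, 18)
  10P = (2, 14)
  11P = (11, 12)
Match found at i = 11.

k = 11


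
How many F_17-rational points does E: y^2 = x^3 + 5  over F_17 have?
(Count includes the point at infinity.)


For each x in F_17, count y with y^2 = x^3 + 0 x + 5 mod 17:
  x = 2: RHS = 13, y in [8, 9]  -> 2 point(s)
  x = 3: RHS = 15, y in [7, 10]  -> 2 point(s)
  x = 4: RHS = 1, y in [1, 16]  -> 2 point(s)
  x = 6: RHS = 0, y in [0]  -> 1 point(s)
  x = 7: RHS = 8, y in [5, 12]  -> 2 point(s)
  x = 10: RHS = 2, y in [6, 11]  -> 2 point(s)
  x = 12: RHS = 16, y in [4, 13]  -> 2 point(s)
  x = 13: RHS = 9, y in [3, 14]  -> 2 point(s)
  x = 16: RHS = 4, y in [2, 15]  -> 2 point(s)
Affine points: 17. Add the point at infinity: total = 18.

#E(F_17) = 18


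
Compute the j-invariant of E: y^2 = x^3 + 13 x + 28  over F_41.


Delta = -16(4 a^3 + 27 b^2) mod 41 = 35
-1728 * (4 a)^3 = -1728 * (4*13)^3 mod 41 = 9
j = 9 * 35^(-1) mod 41 = 19

j = 19 (mod 41)


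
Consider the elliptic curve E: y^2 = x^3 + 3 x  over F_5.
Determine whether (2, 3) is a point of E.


Check whether y^2 = x^3 + 3 x + 0 (mod 5) for (x, y) = (2, 3).
LHS: y^2 = 3^2 mod 5 = 4
RHS: x^3 + 3 x + 0 = 2^3 + 3*2 + 0 mod 5 = 4
LHS = RHS

Yes, on the curve


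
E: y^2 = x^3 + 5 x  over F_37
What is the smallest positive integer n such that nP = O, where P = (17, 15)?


Compute successive multiples of P until we hit O:
  1P = (17, 15)
  2P = (12, 7)
  3P = (15, 3)
  4P = (4, 26)
  5P = (20, 16)
  6P = (33, 29)
  7P = (8, 16)
  8P = (28, 15)
  ... (continuing to 26P)
  26P = O

ord(P) = 26


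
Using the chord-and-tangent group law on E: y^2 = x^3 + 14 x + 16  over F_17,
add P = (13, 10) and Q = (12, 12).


P != Q, so use the chord formula.
s = (y2 - y1) / (x2 - x1) = (2) / (16) mod 17 = 15
x3 = s^2 - x1 - x2 mod 17 = 15^2 - 13 - 12 = 13
y3 = s (x1 - x3) - y1 mod 17 = 15 * (13 - 13) - 10 = 7

P + Q = (13, 7)


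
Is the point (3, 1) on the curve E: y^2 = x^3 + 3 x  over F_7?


Check whether y^2 = x^3 + 3 x + 0 (mod 7) for (x, y) = (3, 1).
LHS: y^2 = 1^2 mod 7 = 1
RHS: x^3 + 3 x + 0 = 3^3 + 3*3 + 0 mod 7 = 1
LHS = RHS

Yes, on the curve


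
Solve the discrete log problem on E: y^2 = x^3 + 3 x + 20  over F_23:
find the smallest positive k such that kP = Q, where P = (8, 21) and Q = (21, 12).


Enumerate multiples of P until we hit Q = (21, 12):
  1P = (8, 21)
  2P = (16, 1)
  3P = (11, 21)
  4P = (4, 2)
  5P = (12, 6)
  6P = (7, 4)
  7P = (21, 11)
  8P = (18, 15)
  9P = (13, 5)
  10P = (15, 6)
  11P = (6, 1)
  12P = (17, 4)
  13P = (1, 22)
  14P = (22, 4)
  15P = (19, 17)
  16P = (14, 0)
  17P = (19, 6)
  18P = (22, 19)
  19P = (1, 1)
  20P = (17, 19)
  21P = (6, 22)
  22P = (15, 17)
  23P = (13, 18)
  24P = (18, 8)
  25P = (21, 12)
Match found at i = 25.

k = 25


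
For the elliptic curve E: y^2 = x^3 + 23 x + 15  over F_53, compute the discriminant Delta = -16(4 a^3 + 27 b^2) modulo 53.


4 a^3 + 27 b^2 = 4*23^3 + 27*15^2 = 48668 + 6075 = 54743
Delta = -16 * (54743) = -875888
Delta mod 53 = 43

Delta = 43 (mod 53)


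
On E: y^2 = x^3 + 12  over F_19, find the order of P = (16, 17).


Compute successive multiples of P until we hit O:
  1P = (16, 17)
  2P = (10, 9)
  3P = (18, 12)
  4P = (15, 9)
  5P = (14, 18)
  6P = (13, 10)
  7P = (6, 0)
  8P = (13, 9)
  ... (continuing to 14P)
  14P = O

ord(P) = 14


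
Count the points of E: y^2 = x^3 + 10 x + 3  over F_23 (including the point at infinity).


For each x in F_23, count y with y^2 = x^3 + 10 x + 3 mod 23:
  x = 0: RHS = 3, y in [7, 16]  -> 2 point(s)
  x = 2: RHS = 8, y in [10, 13]  -> 2 point(s)
  x = 6: RHS = 3, y in [7, 16]  -> 2 point(s)
  x = 7: RHS = 2, y in [5, 18]  -> 2 point(s)
  x = 11: RHS = 18, y in [8, 15]  -> 2 point(s)
  x = 14: RHS = 12, y in [9, 14]  -> 2 point(s)
  x = 15: RHS = 9, y in [3, 20]  -> 2 point(s)
  x = 16: RHS = 4, y in [2, 21]  -> 2 point(s)
  x = 17: RHS = 3, y in [7, 16]  -> 2 point(s)
  x = 18: RHS = 12, y in [9, 14]  -> 2 point(s)
Affine points: 20. Add the point at infinity: total = 21.

#E(F_23) = 21


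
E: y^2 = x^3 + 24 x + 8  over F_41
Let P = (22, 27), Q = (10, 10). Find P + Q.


P != Q, so use the chord formula.
s = (y2 - y1) / (x2 - x1) = (24) / (29) mod 41 = 39
x3 = s^2 - x1 - x2 mod 41 = 39^2 - 22 - 10 = 13
y3 = s (x1 - x3) - y1 mod 41 = 39 * (22 - 13) - 27 = 37

P + Q = (13, 37)


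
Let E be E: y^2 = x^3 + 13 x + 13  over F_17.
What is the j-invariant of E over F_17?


Delta = -16(4 a^3 + 27 b^2) mod 17 = 6
-1728 * (4 a)^3 = -1728 * (4*13)^3 mod 17 = 6
j = 6 * 6^(-1) mod 17 = 1

j = 1 (mod 17)


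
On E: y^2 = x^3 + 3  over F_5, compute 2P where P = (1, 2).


Doubling: s = (3 x1^2 + a) / (2 y1)
s = (3*1^2 + 0) / (2*2) mod 5 = 2
x3 = s^2 - 2 x1 mod 5 = 2^2 - 2*1 = 2
y3 = s (x1 - x3) - y1 mod 5 = 2 * (1 - 2) - 2 = 1

2P = (2, 1)


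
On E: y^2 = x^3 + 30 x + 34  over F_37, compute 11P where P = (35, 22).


k = 11 = 1011_2 (binary, LSB first: 1101)
Double-and-add from P = (35, 22):
  bit 0 = 1: acc = O + (35, 22) = (35, 22)
  bit 1 = 1: acc = (35, 22) + (3, 22) = (36, 15)
  bit 2 = 0: acc unchanged = (36, 15)
  bit 3 = 1: acc = (36, 15) + (34, 18) = (34, 19)

11P = (34, 19)


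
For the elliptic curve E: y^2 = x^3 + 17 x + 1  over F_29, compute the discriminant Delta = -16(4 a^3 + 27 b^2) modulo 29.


4 a^3 + 27 b^2 = 4*17^3 + 27*1^2 = 19652 + 27 = 19679
Delta = -16 * (19679) = -314864
Delta mod 29 = 18

Delta = 18 (mod 29)


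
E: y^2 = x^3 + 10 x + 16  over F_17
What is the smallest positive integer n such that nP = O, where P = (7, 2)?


Compute successive multiples of P until we hit O:
  1P = (7, 2)
  2P = (4, 1)
  3P = (8, 9)
  4P = (0, 13)
  5P = (9, 6)
  6P = (5, 2)
  7P = (5, 15)
  8P = (9, 11)
  ... (continuing to 13P)
  13P = O

ord(P) = 13


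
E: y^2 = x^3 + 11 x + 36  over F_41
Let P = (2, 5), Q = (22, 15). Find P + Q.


P != Q, so use the chord formula.
s = (y2 - y1) / (x2 - x1) = (10) / (20) mod 41 = 21
x3 = s^2 - x1 - x2 mod 41 = 21^2 - 2 - 22 = 7
y3 = s (x1 - x3) - y1 mod 41 = 21 * (2 - 7) - 5 = 13

P + Q = (7, 13)


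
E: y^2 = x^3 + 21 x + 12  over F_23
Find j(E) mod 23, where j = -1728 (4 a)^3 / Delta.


Delta = -16(4 a^3 + 27 b^2) mod 23 = 13
-1728 * (4 a)^3 = -1728 * (4*21)^3 mod 23 = 18
j = 18 * 13^(-1) mod 23 = 12

j = 12 (mod 23)


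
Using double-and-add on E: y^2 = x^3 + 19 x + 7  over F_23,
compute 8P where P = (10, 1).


k = 8 = 1000_2 (binary, LSB first: 0001)
Double-and-add from P = (10, 1):
  bit 0 = 0: acc unchanged = O
  bit 1 = 0: acc unchanged = O
  bit 2 = 0: acc unchanged = O
  bit 3 = 1: acc = O + (10, 22) = (10, 22)

8P = (10, 22)


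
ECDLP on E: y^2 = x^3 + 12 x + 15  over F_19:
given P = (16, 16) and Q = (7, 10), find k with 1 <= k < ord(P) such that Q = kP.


Enumerate multiples of P until we hit Q = (7, 10):
  1P = (16, 16)
  2P = (15, 6)
  3P = (12, 5)
  4P = (14, 18)
  5P = (9, 15)
  6P = (1, 16)
  7P = (2, 3)
  8P = (7, 10)
Match found at i = 8.

k = 8


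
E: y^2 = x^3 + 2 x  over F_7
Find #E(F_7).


For each x in F_7, count y with y^2 = x^3 + 2 x + 0 mod 7:
  x = 0: RHS = 0, y in [0]  -> 1 point(s)
  x = 4: RHS = 2, y in [3, 4]  -> 2 point(s)
  x = 5: RHS = 2, y in [3, 4]  -> 2 point(s)
  x = 6: RHS = 4, y in [2, 5]  -> 2 point(s)
Affine points: 7. Add the point at infinity: total = 8.

#E(F_7) = 8


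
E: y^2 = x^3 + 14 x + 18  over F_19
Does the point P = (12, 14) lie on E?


Check whether y^2 = x^3 + 14 x + 18 (mod 19) for (x, y) = (12, 14).
LHS: y^2 = 14^2 mod 19 = 6
RHS: x^3 + 14 x + 18 = 12^3 + 14*12 + 18 mod 19 = 14
LHS != RHS

No, not on the curve


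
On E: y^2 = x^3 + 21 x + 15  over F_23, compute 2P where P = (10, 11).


Doubling: s = (3 x1^2 + a) / (2 y1)
s = (3*10^2 + 21) / (2*11) mod 23 = 1
x3 = s^2 - 2 x1 mod 23 = 1^2 - 2*10 = 4
y3 = s (x1 - x3) - y1 mod 23 = 1 * (10 - 4) - 11 = 18

2P = (4, 18)


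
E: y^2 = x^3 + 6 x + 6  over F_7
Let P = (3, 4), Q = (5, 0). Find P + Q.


P != Q, so use the chord formula.
s = (y2 - y1) / (x2 - x1) = (3) / (2) mod 7 = 5
x3 = s^2 - x1 - x2 mod 7 = 5^2 - 3 - 5 = 3
y3 = s (x1 - x3) - y1 mod 7 = 5 * (3 - 3) - 4 = 3

P + Q = (3, 3)


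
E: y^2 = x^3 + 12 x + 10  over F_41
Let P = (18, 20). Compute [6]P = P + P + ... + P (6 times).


k = 6 = 110_2 (binary, LSB first: 011)
Double-and-add from P = (18, 20):
  bit 0 = 0: acc unchanged = O
  bit 1 = 1: acc = O + (5, 21) = (5, 21)
  bit 2 = 1: acc = (5, 21) + (15, 11) = (22, 37)

6P = (22, 37)


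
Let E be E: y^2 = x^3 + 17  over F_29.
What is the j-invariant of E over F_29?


Delta = -16(4 a^3 + 27 b^2) mod 29 = 26
-1728 * (4 a)^3 = -1728 * (4*0)^3 mod 29 = 0
j = 0 * 26^(-1) mod 29 = 0

j = 0 (mod 29)


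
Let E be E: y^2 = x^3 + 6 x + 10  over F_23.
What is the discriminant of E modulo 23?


4 a^3 + 27 b^2 = 4*6^3 + 27*10^2 = 864 + 2700 = 3564
Delta = -16 * (3564) = -57024
Delta mod 23 = 16

Delta = 16 (mod 23)


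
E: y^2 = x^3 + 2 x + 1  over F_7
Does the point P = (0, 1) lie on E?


Check whether y^2 = x^3 + 2 x + 1 (mod 7) for (x, y) = (0, 1).
LHS: y^2 = 1^2 mod 7 = 1
RHS: x^3 + 2 x + 1 = 0^3 + 2*0 + 1 mod 7 = 1
LHS = RHS

Yes, on the curve


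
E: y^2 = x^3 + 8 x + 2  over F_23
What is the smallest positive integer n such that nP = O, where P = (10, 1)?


Compute successive multiples of P until we hit O:
  1P = (10, 1)
  2P = (6, 17)
  3P = (0, 5)
  4P = (15, 1)
  5P = (21, 22)
  6P = (8, 7)
  7P = (14, 11)
  8P = (11, 8)
  ... (continuing to 29P)
  29P = O

ord(P) = 29


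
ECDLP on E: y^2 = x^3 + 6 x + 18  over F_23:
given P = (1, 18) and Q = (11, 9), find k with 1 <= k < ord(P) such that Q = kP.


Enumerate multiples of P until we hit Q = (11, 9):
  1P = (1, 18)
  2P = (11, 14)
  3P = (13, 19)
  4P = (13, 4)
  5P = (11, 9)
Match found at i = 5.

k = 5


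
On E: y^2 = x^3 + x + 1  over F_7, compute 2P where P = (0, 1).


Doubling: s = (3 x1^2 + a) / (2 y1)
s = (3*0^2 + 1) / (2*1) mod 7 = 4
x3 = s^2 - 2 x1 mod 7 = 4^2 - 2*0 = 2
y3 = s (x1 - x3) - y1 mod 7 = 4 * (0 - 2) - 1 = 5

2P = (2, 5)


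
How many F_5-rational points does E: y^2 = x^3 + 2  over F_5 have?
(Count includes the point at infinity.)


For each x in F_5, count y with y^2 = x^3 + 0 x + 2 mod 5:
  x = 2: RHS = 0, y in [0]  -> 1 point(s)
  x = 3: RHS = 4, y in [2, 3]  -> 2 point(s)
  x = 4: RHS = 1, y in [1, 4]  -> 2 point(s)
Affine points: 5. Add the point at infinity: total = 6.

#E(F_5) = 6


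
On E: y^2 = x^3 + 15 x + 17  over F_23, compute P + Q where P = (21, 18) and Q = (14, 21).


P != Q, so use the chord formula.
s = (y2 - y1) / (x2 - x1) = (3) / (16) mod 23 = 16
x3 = s^2 - x1 - x2 mod 23 = 16^2 - 21 - 14 = 14
y3 = s (x1 - x3) - y1 mod 23 = 16 * (21 - 14) - 18 = 2

P + Q = (14, 2)


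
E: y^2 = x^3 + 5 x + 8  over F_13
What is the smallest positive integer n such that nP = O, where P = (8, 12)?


Compute successive multiples of P until we hit O:
  1P = (8, 12)
  2P = (11, 4)
  3P = (4, 12)
  4P = (1, 1)
  5P = (7, 10)
  6P = (2, 0)
  7P = (7, 3)
  8P = (1, 12)
  ... (continuing to 12P)
  12P = O

ord(P) = 12


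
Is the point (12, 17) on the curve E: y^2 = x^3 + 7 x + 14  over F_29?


Check whether y^2 = x^3 + 7 x + 14 (mod 29) for (x, y) = (12, 17).
LHS: y^2 = 17^2 mod 29 = 28
RHS: x^3 + 7 x + 14 = 12^3 + 7*12 + 14 mod 29 = 28
LHS = RHS

Yes, on the curve


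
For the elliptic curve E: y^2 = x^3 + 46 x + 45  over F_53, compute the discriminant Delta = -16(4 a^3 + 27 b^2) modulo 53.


4 a^3 + 27 b^2 = 4*46^3 + 27*45^2 = 389344 + 54675 = 444019
Delta = -16 * (444019) = -7104304
Delta mod 53 = 28

Delta = 28 (mod 53)


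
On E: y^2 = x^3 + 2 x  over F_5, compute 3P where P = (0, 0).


k = 3 = 11_2 (binary, LSB first: 11)
Double-and-add from P = (0, 0):
  bit 0 = 1: acc = O + (0, 0) = (0, 0)
  bit 1 = 1: acc = (0, 0) + O = (0, 0)

3P = (0, 0)


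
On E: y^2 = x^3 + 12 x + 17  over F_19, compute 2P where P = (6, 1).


Doubling: s = (3 x1^2 + a) / (2 y1)
s = (3*6^2 + 12) / (2*1) mod 19 = 3
x3 = s^2 - 2 x1 mod 19 = 3^2 - 2*6 = 16
y3 = s (x1 - x3) - y1 mod 19 = 3 * (6 - 16) - 1 = 7

2P = (16, 7)
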